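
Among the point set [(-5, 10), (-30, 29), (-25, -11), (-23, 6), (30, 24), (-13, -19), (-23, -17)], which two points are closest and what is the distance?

Computing all pairwise distances among 7 points:

d((-5, 10), (-30, 29)) = 31.4006
d((-5, 10), (-25, -11)) = 29.0
d((-5, 10), (-23, 6)) = 18.4391
d((-5, 10), (30, 24)) = 37.6962
d((-5, 10), (-13, -19)) = 30.0832
d((-5, 10), (-23, -17)) = 32.45
d((-30, 29), (-25, -11)) = 40.3113
d((-30, 29), (-23, 6)) = 24.0416
d((-30, 29), (30, 24)) = 60.208
d((-30, 29), (-13, -19)) = 50.9215
d((-30, 29), (-23, -17)) = 46.5296
d((-25, -11), (-23, 6)) = 17.1172
d((-25, -11), (30, 24)) = 65.192
d((-25, -11), (-13, -19)) = 14.4222
d((-25, -11), (-23, -17)) = 6.3246 <-- minimum
d((-23, 6), (30, 24)) = 55.9732
d((-23, 6), (-13, -19)) = 26.9258
d((-23, 6), (-23, -17)) = 23.0
d((30, 24), (-13, -19)) = 60.8112
d((30, 24), (-23, -17)) = 67.0075
d((-13, -19), (-23, -17)) = 10.198

Closest pair: (-25, -11) and (-23, -17) with distance 6.3246

The closest pair is (-25, -11) and (-23, -17) with Euclidean distance 6.3246. For 7 points, brute-force pairwise comparison is shown above. For large n, the divide-and-conquer algorithm (sort by x, recurse on halves, check the dividing strip) achieves O(n log n).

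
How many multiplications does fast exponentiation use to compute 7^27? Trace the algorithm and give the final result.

Computing 7^27 by squaring (build up from 7^1; each line after the first costs one multiplication):

7^1 = 7
7^2 = (7^1)^2 = 7^2 = 49
7^3 = 7 * 7^2 = 7 * 49 = 343
7^6 = (7^3)^2 = 343^2 = 117649
7^12 = (7^6)^2 = 117649^2 = 13841287201
7^13 = 7 * 7^12 = 7 * 13841287201 = 96889010407
7^26 = (7^13)^2 = 96889010407^2 = 9387480337647754305649
7^27 = 7 * 7^26 = 7 * 9387480337647754305649 = 65712362363534280139543

Result: 65712362363534280139543
Multiplications needed: 7 (7 lines after 7^1)

7^27 = 65712362363534280139543. Using exponentiation by squaring, this requires 7 multiplications. The key idea: if the exponent is even, square the half-power; if odd, multiply by the base once.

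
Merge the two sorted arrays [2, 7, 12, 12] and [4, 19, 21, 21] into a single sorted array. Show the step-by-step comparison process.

Merging process:

Compare 2 vs 4: take 2 from left. Merged: [2]
Compare 7 vs 4: take 4 from right. Merged: [2, 4]
Compare 7 vs 19: take 7 from left. Merged: [2, 4, 7]
Compare 12 vs 19: take 12 from left. Merged: [2, 4, 7, 12]
Compare 12 vs 19: take 12 from left. Merged: [2, 4, 7, 12, 12]
Append remaining from right: [19, 21, 21]. Merged: [2, 4, 7, 12, 12, 19, 21, 21]

Final merged array: [2, 4, 7, 12, 12, 19, 21, 21]
Total comparisons: 5

The merged array is [2, 4, 7, 12, 12, 19, 21, 21], requiring 5 comparisons. The merge step runs in O(n) time where n is the total number of elements.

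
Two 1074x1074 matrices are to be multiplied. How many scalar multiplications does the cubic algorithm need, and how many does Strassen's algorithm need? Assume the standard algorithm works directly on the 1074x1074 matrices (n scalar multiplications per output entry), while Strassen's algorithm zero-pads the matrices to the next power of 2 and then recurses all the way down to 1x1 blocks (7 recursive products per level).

Matrix multiplication for 1074x1074 matrices:

Strassen's algorithm requires power-of-2 dimensions. Pad 1074x1074 to 2048x2048 (next power of 2).

Standard algorithm: 1074^3 = 1238833224 multiplications
Strassen's algorithm: 7^(log2(2048)) = 7^11 = 1977326743 multiplications
Difference: 1238833224 - 1977326743 = -738493519 (Strassen uses MORE here due to padding overhead — for small or just-over-power-of-2 n, padding can outweigh the per-level savings)

Standard: 1238833224 multiplications (1074^3). Strassen: 1977326743 multiplications (7^11, after padding to 2048x2048). Strassen reduces 8 recursive multiplications to 7 at each level.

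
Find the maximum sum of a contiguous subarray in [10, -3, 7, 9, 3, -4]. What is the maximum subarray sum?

Using Kadane's algorithm on [10, -3, 7, 9, 3, -4]:

Scanning through the array:
Position 1 (value -3): max_ending_here = 7, max_so_far = 10
Position 2 (value 7): max_ending_here = 14, max_so_far = 14
Position 3 (value 9): max_ending_here = 23, max_so_far = 23
Position 4 (value 3): max_ending_here = 26, max_so_far = 26
Position 5 (value -4): max_ending_here = 22, max_so_far = 26

Maximum subarray: [10, -3, 7, 9, 3]
Maximum sum: 26

The maximum subarray is [10, -3, 7, 9, 3] with sum 26. This subarray runs from index 0 to index 4.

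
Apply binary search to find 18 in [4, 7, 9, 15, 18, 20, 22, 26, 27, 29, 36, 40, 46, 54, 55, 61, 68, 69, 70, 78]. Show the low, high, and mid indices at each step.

Binary search for 18 in [4, 7, 9, 15, 18, 20, 22, 26, 27, 29, 36, 40, 46, 54, 55, 61, 68, 69, 70, 78]:

lo=0, hi=19, mid=9, arr[mid]=29 -> 29 > 18, search left half
lo=0, hi=8, mid=4, arr[mid]=18 -> Found target at index 4!

Binary search finds 18 at index 4 after 2 comparisons. The search repeatedly halves the search space by comparing with the middle element.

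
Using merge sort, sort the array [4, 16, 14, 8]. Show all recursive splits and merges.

Merge sort trace:

Split: [4, 16, 14, 8] -> [4, 16] and [14, 8]
  Split: [4, 16] -> [4] and [16]
  Merge: [4] + [16] -> [4, 16]
  Split: [14, 8] -> [14] and [8]
  Merge: [14] + [8] -> [8, 14]
Merge: [4, 16] + [8, 14] -> [4, 8, 14, 16]

Final sorted array: [4, 8, 14, 16]

The merge sort proceeds by recursively splitting the array and merging sorted halves.
After all merges, the sorted array is [4, 8, 14, 16].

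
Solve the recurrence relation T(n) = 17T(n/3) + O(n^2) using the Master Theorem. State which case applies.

Master Theorem for T(n) = 17T(n/3) + O(n^2):

a = 17, b = 3, c = 2
log_b(a) = log_3(17) = 2.5789

Case 1: c = 2 < log_3(17) = 2.5789
T(n) = O(n^(log_3 17))

For T(n) = 17T(n/3) + O(n^2): log_3(17) = 2.5789. This is Case 1 of the Master Theorem (c < log_b(a), work dominated by leaves), giving O(n^(log_3 17)).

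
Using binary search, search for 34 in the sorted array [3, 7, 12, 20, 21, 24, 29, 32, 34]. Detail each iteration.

Binary search for 34 in [3, 7, 12, 20, 21, 24, 29, 32, 34]:

lo=0, hi=8, mid=4, arr[mid]=21 -> 21 < 34, search right half
lo=5, hi=8, mid=6, arr[mid]=29 -> 29 < 34, search right half
lo=7, hi=8, mid=7, arr[mid]=32 -> 32 < 34, search right half
lo=8, hi=8, mid=8, arr[mid]=34 -> Found target at index 8!

Binary search finds 34 at index 8 after 4 comparisons. The search repeatedly halves the search space by comparing with the middle element.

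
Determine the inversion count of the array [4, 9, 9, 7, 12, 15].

Finding inversions in [4, 9, 9, 7, 12, 15]:

(1, 3): arr[1]=9 > arr[3]=7
(2, 3): arr[2]=9 > arr[3]=7

Total inversions: 2

The array has 2 inversion(s): (1,3), (2,3). Each pair (i,j) satisfies i < j and arr[i] > arr[j].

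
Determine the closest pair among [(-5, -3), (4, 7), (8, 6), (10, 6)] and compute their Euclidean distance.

Computing all pairwise distances among 4 points:

d((-5, -3), (4, 7)) = 13.4536
d((-5, -3), (8, 6)) = 15.8114
d((-5, -3), (10, 6)) = 17.4929
d((4, 7), (8, 6)) = 4.1231
d((4, 7), (10, 6)) = 6.0828
d((8, 6), (10, 6)) = 2.0 <-- minimum

Closest pair: (8, 6) and (10, 6) with distance 2.0

The closest pair is (8, 6) and (10, 6) with Euclidean distance 2.0. For 4 points, brute-force pairwise comparison is shown above. For large n, the divide-and-conquer algorithm (sort by x, recurse on halves, check the dividing strip) achieves O(n log n).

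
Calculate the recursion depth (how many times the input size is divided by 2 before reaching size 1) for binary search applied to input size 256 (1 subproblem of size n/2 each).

For divide and conquer with division factor 2:

Problem sizes at each level:
Level 0: 256
Level 1: 128
Level 2: 64
Level 3: 32
Level 4: 16
Level 5: 8
Level 6: 4
Level 7: 2
Level 8: 1

The root is level 0 and the size-1 base case is level 8 (the tree spans levels 0 through 8, i.e. 9 levels counting the root), so the depth is the number of divisions: log_2(256) = 8

The recursion tree depth is log_2(256) = 8. At each level, the problem size is divided by 2, so it takes 8 divisions to reduce to a base case of size 1. The algorithm makes 1 recursive call at each level.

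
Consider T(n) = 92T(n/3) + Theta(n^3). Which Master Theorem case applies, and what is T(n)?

Master Theorem for T(n) = 92T(n/3) + O(n^3):

a = 92, b = 3, c = 3
log_b(a) = log_3(92) = 4.1159

Case 1: c = 3 < log_3(92) = 4.1159
T(n) = O(n^(log_3 92))

For T(n) = 92T(n/3) + O(n^3): log_3(92) = 4.1159. This is Case 1 of the Master Theorem (c < log_b(a), work dominated by leaves), giving O(n^(log_3 92)).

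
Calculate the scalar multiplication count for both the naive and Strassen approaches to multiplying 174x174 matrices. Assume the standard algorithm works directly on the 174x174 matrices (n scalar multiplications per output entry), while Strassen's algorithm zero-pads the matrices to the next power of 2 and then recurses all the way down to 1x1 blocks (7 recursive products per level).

Matrix multiplication for 174x174 matrices:

Strassen's algorithm requires power-of-2 dimensions. Pad 174x174 to 256x256 (next power of 2).

Standard algorithm: 174^3 = 5268024 multiplications
Strassen's algorithm: 7^(log2(256)) = 7^8 = 5764801 multiplications
Difference: 5268024 - 5764801 = -496777 (Strassen uses MORE here due to padding overhead — for small or just-over-power-of-2 n, padding can outweigh the per-level savings)

Standard: 5268024 multiplications (174^3). Strassen: 5764801 multiplications (7^8, after padding to 256x256). Strassen reduces 8 recursive multiplications to 7 at each level.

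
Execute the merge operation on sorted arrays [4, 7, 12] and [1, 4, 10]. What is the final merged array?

Merging process:

Compare 4 vs 1: take 1 from right. Merged: [1]
Compare 4 vs 4: take 4 from left. Merged: [1, 4]
Compare 7 vs 4: take 4 from right. Merged: [1, 4, 4]
Compare 7 vs 10: take 7 from left. Merged: [1, 4, 4, 7]
Compare 12 vs 10: take 10 from right. Merged: [1, 4, 4, 7, 10]
Append remaining from left: [12]. Merged: [1, 4, 4, 7, 10, 12]

Final merged array: [1, 4, 4, 7, 10, 12]
Total comparisons: 5

The merged array is [1, 4, 4, 7, 10, 12], requiring 5 comparisons. The merge step runs in O(n) time where n is the total number of elements.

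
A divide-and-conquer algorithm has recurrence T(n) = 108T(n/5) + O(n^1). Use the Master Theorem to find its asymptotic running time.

Master Theorem for T(n) = 108T(n/5) + O(n^1):

a = 108, b = 5, c = 1
log_b(a) = log_5(108) = 2.9092

Case 1: c = 1 < log_5(108) = 2.9092
T(n) = O(n^(log_5 108))

For T(n) = 108T(n/5) + O(n^1): log_5(108) = 2.9092. This is Case 1 of the Master Theorem (c < log_b(a), work dominated by leaves), giving O(n^(log_5 108)).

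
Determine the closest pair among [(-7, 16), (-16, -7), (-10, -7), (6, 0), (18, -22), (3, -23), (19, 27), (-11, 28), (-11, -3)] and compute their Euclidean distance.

Computing all pairwise distances among 9 points:

d((-7, 16), (-16, -7)) = 24.6982
d((-7, 16), (-10, -7)) = 23.1948
d((-7, 16), (6, 0)) = 20.6155
d((-7, 16), (18, -22)) = 45.4863
d((-7, 16), (3, -23)) = 40.2616
d((-7, 16), (19, 27)) = 28.2312
d((-7, 16), (-11, 28)) = 12.6491
d((-7, 16), (-11, -3)) = 19.4165
d((-16, -7), (-10, -7)) = 6.0
d((-16, -7), (6, 0)) = 23.0868
d((-16, -7), (18, -22)) = 37.1618
d((-16, -7), (3, -23)) = 24.8395
d((-16, -7), (19, 27)) = 48.7955
d((-16, -7), (-11, 28)) = 35.3553
d((-16, -7), (-11, -3)) = 6.4031
d((-10, -7), (6, 0)) = 17.4642
d((-10, -7), (18, -22)) = 31.7648
d((-10, -7), (3, -23)) = 20.6155
d((-10, -7), (19, 27)) = 44.6878
d((-10, -7), (-11, 28)) = 35.0143
d((-10, -7), (-11, -3)) = 4.1231 <-- minimum
d((6, 0), (18, -22)) = 25.0599
d((6, 0), (3, -23)) = 23.1948
d((6, 0), (19, 27)) = 29.9666
d((6, 0), (-11, 28)) = 32.7567
d((6, 0), (-11, -3)) = 17.2627
d((18, -22), (3, -23)) = 15.0333
d((18, -22), (19, 27)) = 49.0102
d((18, -22), (-11, 28)) = 57.8014
d((18, -22), (-11, -3)) = 34.6699
d((3, -23), (19, 27)) = 52.4976
d((3, -23), (-11, 28)) = 52.8867
d((3, -23), (-11, -3)) = 24.4131
d((19, 27), (-11, 28)) = 30.0167
d((19, 27), (-11, -3)) = 42.4264
d((-11, 28), (-11, -3)) = 31.0

Closest pair: (-10, -7) and (-11, -3) with distance 4.1231

The closest pair is (-10, -7) and (-11, -3) with Euclidean distance 4.1231. For 9 points, brute-force pairwise comparison is shown above. For large n, the divide-and-conquer algorithm (sort by x, recurse on halves, check the dividing strip) achieves O(n log n).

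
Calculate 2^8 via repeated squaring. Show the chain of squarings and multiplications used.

Computing 2^8 by squaring (build up from 2^1; each line after the first costs one multiplication):

2^1 = 2
2^2 = (2^1)^2 = 2^2 = 4
2^4 = (2^2)^2 = 4^2 = 16
2^8 = (2^4)^2 = 16^2 = 256

Result: 256
Multiplications needed: 3 (3 lines after 2^1)

2^8 = 256. Using exponentiation by squaring, this requires 3 multiplications. The key idea: if the exponent is even, square the half-power; if odd, multiply by the base once.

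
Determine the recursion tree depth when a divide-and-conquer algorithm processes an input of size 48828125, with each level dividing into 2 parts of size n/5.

For divide and conquer with division factor 5:

Problem sizes at each level:
Level 0: 48828125
Level 1: 9765625
Level 2: 1953125
Level 3: 390625
Level 4: 78125
Level 5: 15625
Level 6: 3125
Level 7: 625
Level 8: 125
Level 9: 25
Level 10: 5
Level 11: 1

The root is level 0 and the size-1 base case is level 11 (the tree spans levels 0 through 11, i.e. 12 levels counting the root), so the depth is the number of divisions: log_5(48828125) = 11

The recursion tree depth is log_5(48828125) = 11. At each level, the problem size is divided by 5, so it takes 11 divisions to reduce to a base case of size 1. The algorithm makes 2 recursive calls at each level.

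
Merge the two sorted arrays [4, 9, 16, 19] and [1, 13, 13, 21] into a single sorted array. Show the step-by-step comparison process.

Merging process:

Compare 4 vs 1: take 1 from right. Merged: [1]
Compare 4 vs 13: take 4 from left. Merged: [1, 4]
Compare 9 vs 13: take 9 from left. Merged: [1, 4, 9]
Compare 16 vs 13: take 13 from right. Merged: [1, 4, 9, 13]
Compare 16 vs 13: take 13 from right. Merged: [1, 4, 9, 13, 13]
Compare 16 vs 21: take 16 from left. Merged: [1, 4, 9, 13, 13, 16]
Compare 19 vs 21: take 19 from left. Merged: [1, 4, 9, 13, 13, 16, 19]
Append remaining from right: [21]. Merged: [1, 4, 9, 13, 13, 16, 19, 21]

Final merged array: [1, 4, 9, 13, 13, 16, 19, 21]
Total comparisons: 7

The merged array is [1, 4, 9, 13, 13, 16, 19, 21], requiring 7 comparisons. The merge step runs in O(n) time where n is the total number of elements.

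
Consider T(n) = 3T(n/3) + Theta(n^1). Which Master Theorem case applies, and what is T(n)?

Master Theorem for T(n) = 3T(n/3) + O(n^1):

a = 3, b = 3, c = 1
log_b(a) = log_3(3) = 1.0000

Case 2: c = 1 = log_3(3) = 1.0000
T(n) = O(n^1 log n) = O(n log n)

For T(n) = 3T(n/3) + O(n^1): log_3(3) = 1.0000. This is Case 2 of the Master Theorem (c = log_b(a), equal work at all levels), giving O(n log n).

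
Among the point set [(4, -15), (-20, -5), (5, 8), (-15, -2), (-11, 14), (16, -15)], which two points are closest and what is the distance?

Computing all pairwise distances among 6 points:

d((4, -15), (-20, -5)) = 26.0
d((4, -15), (5, 8)) = 23.0217
d((4, -15), (-15, -2)) = 23.0217
d((4, -15), (-11, 14)) = 32.6497
d((4, -15), (16, -15)) = 12.0
d((-20, -5), (5, 8)) = 28.178
d((-20, -5), (-15, -2)) = 5.831 <-- minimum
d((-20, -5), (-11, 14)) = 21.0238
d((-20, -5), (16, -15)) = 37.3631
d((5, 8), (-15, -2)) = 22.3607
d((5, 8), (-11, 14)) = 17.088
d((5, 8), (16, -15)) = 25.4951
d((-15, -2), (-11, 14)) = 16.4924
d((-15, -2), (16, -15)) = 33.6155
d((-11, 14), (16, -15)) = 39.6232

Closest pair: (-20, -5) and (-15, -2) with distance 5.831

The closest pair is (-20, -5) and (-15, -2) with Euclidean distance 5.831. For 6 points, brute-force pairwise comparison is shown above. For large n, the divide-and-conquer algorithm (sort by x, recurse on halves, check the dividing strip) achieves O(n log n).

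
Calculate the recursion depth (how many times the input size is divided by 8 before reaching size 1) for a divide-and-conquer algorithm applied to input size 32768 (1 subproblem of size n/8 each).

For divide and conquer with division factor 8:

Problem sizes at each level:
Level 0: 32768
Level 1: 4096
Level 2: 512
Level 3: 64
Level 4: 8
Level 5: 1

The root is level 0 and the size-1 base case is level 5 (the tree spans levels 0 through 5, i.e. 6 levels counting the root), so the depth is the number of divisions: log_8(32768) = 5

The recursion tree depth is log_8(32768) = 5. At each level, the problem size is divided by 8, so it takes 5 divisions to reduce to a base case of size 1. The algorithm makes 1 recursive call at each level.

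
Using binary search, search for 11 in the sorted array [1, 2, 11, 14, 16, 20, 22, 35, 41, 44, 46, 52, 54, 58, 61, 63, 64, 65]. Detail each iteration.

Binary search for 11 in [1, 2, 11, 14, 16, 20, 22, 35, 41, 44, 46, 52, 54, 58, 61, 63, 64, 65]:

lo=0, hi=17, mid=8, arr[mid]=41 -> 41 > 11, search left half
lo=0, hi=7, mid=3, arr[mid]=14 -> 14 > 11, search left half
lo=0, hi=2, mid=1, arr[mid]=2 -> 2 < 11, search right half
lo=2, hi=2, mid=2, arr[mid]=11 -> Found target at index 2!

Binary search finds 11 at index 2 after 4 comparisons. The search repeatedly halves the search space by comparing with the middle element.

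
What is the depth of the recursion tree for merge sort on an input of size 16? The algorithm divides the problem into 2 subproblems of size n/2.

For divide and conquer with division factor 2:

Problem sizes at each level:
Level 0: 16
Level 1: 8
Level 2: 4
Level 3: 2
Level 4: 1

The root is level 0 and the size-1 base case is level 4 (the tree spans levels 0 through 4, i.e. 5 levels counting the root), so the depth is the number of divisions: log_2(16) = 4

The recursion tree depth is log_2(16) = 4. At each level, the problem size is divided by 2, so it takes 4 divisions to reduce to a base case of size 1. The algorithm makes 2 recursive calls at each level.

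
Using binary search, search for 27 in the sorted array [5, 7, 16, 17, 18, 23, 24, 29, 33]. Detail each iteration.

Binary search for 27 in [5, 7, 16, 17, 18, 23, 24, 29, 33]:

lo=0, hi=8, mid=4, arr[mid]=18 -> 18 < 27, search right half
lo=5, hi=8, mid=6, arr[mid]=24 -> 24 < 27, search right half
lo=7, hi=8, mid=7, arr[mid]=29 -> 29 > 27, search left half
lo=7 > hi=6, target 27 not found

Binary search determines that 27 is not in the array after 3 comparisons. The search space was exhausted without finding the target.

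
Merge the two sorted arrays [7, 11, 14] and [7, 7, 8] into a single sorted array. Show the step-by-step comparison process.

Merging process:

Compare 7 vs 7: take 7 from left. Merged: [7]
Compare 11 vs 7: take 7 from right. Merged: [7, 7]
Compare 11 vs 7: take 7 from right. Merged: [7, 7, 7]
Compare 11 vs 8: take 8 from right. Merged: [7, 7, 7, 8]
Append remaining from left: [11, 14]. Merged: [7, 7, 7, 8, 11, 14]

Final merged array: [7, 7, 7, 8, 11, 14]
Total comparisons: 4

The merged array is [7, 7, 7, 8, 11, 14], requiring 4 comparisons. The merge step runs in O(n) time where n is the total number of elements.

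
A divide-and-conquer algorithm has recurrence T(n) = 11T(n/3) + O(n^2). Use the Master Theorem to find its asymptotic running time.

Master Theorem for T(n) = 11T(n/3) + O(n^2):

a = 11, b = 3, c = 2
log_b(a) = log_3(11) = 2.1827

Case 1: c = 2 < log_3(11) = 2.1827
T(n) = O(n^(log_3 11))

For T(n) = 11T(n/3) + O(n^2): log_3(11) = 2.1827. This is Case 1 of the Master Theorem (c < log_b(a), work dominated by leaves), giving O(n^(log_3 11)).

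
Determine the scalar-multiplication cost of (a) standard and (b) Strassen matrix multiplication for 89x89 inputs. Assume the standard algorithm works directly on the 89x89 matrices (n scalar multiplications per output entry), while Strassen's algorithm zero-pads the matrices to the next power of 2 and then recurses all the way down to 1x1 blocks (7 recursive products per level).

Matrix multiplication for 89x89 matrices:

Strassen's algorithm requires power-of-2 dimensions. Pad 89x89 to 128x128 (next power of 2).

Standard algorithm: 89^3 = 704969 multiplications
Strassen's algorithm: 7^(log2(128)) = 7^7 = 823543 multiplications
Difference: 704969 - 823543 = -118574 (Strassen uses MORE here due to padding overhead — for small or just-over-power-of-2 n, padding can outweigh the per-level savings)

Standard: 704969 multiplications (89^3). Strassen: 823543 multiplications (7^7, after padding to 128x128). Strassen reduces 8 recursive multiplications to 7 at each level.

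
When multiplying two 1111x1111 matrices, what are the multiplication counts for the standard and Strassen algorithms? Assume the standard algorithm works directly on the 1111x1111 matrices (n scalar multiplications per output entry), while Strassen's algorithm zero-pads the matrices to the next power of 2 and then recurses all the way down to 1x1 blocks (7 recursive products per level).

Matrix multiplication for 1111x1111 matrices:

Strassen's algorithm requires power-of-2 dimensions. Pad 1111x1111 to 2048x2048 (next power of 2).

Standard algorithm: 1111^3 = 1371330631 multiplications
Strassen's algorithm: 7^(log2(2048)) = 7^11 = 1977326743 multiplications
Difference: 1371330631 - 1977326743 = -605996112 (Strassen uses MORE here due to padding overhead — for small or just-over-power-of-2 n, padding can outweigh the per-level savings)

Standard: 1371330631 multiplications (1111^3). Strassen: 1977326743 multiplications (7^11, after padding to 2048x2048). Strassen reduces 8 recursive multiplications to 7 at each level.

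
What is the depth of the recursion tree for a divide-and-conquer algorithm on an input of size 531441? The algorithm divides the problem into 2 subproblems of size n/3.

For divide and conquer with division factor 3:

Problem sizes at each level:
Level 0: 531441
Level 1: 177147
Level 2: 59049
Level 3: 19683
Level 4: 6561
Level 5: 2187
Level 6: 729
Level 7: 243
Level 8: 81
Level 9: 27
Level 10: 9
Level 11: 3
Level 12: 1

The root is level 0 and the size-1 base case is level 12 (the tree spans levels 0 through 12, i.e. 13 levels counting the root), so the depth is the number of divisions: log_3(531441) = 12

The recursion tree depth is log_3(531441) = 12. At each level, the problem size is divided by 3, so it takes 12 divisions to reduce to a base case of size 1. The algorithm makes 2 recursive calls at each level.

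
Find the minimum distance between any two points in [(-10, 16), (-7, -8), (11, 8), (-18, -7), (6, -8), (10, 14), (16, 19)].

Computing all pairwise distances among 7 points:

d((-10, 16), (-7, -8)) = 24.1868
d((-10, 16), (11, 8)) = 22.4722
d((-10, 16), (-18, -7)) = 24.3516
d((-10, 16), (6, -8)) = 28.8444
d((-10, 16), (10, 14)) = 20.0998
d((-10, 16), (16, 19)) = 26.1725
d((-7, -8), (11, 8)) = 24.0832
d((-7, -8), (-18, -7)) = 11.0454
d((-7, -8), (6, -8)) = 13.0
d((-7, -8), (10, 14)) = 27.8029
d((-7, -8), (16, 19)) = 35.4683
d((11, 8), (-18, -7)) = 32.6497
d((11, 8), (6, -8)) = 16.7631
d((11, 8), (10, 14)) = 6.0828 <-- minimum
d((11, 8), (16, 19)) = 12.083
d((-18, -7), (6, -8)) = 24.0208
d((-18, -7), (10, 14)) = 35.0
d((-18, -7), (16, 19)) = 42.8019
d((6, -8), (10, 14)) = 22.3607
d((6, -8), (16, 19)) = 28.7924
d((10, 14), (16, 19)) = 7.8102

Closest pair: (11, 8) and (10, 14) with distance 6.0828

The closest pair is (11, 8) and (10, 14) with Euclidean distance 6.0828. For 7 points, brute-force pairwise comparison is shown above. For large n, the divide-and-conquer algorithm (sort by x, recurse on halves, check the dividing strip) achieves O(n log n).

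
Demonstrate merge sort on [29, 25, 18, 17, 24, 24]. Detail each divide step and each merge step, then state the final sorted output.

Merge sort trace:

Split: [29, 25, 18, 17, 24, 24] -> [29, 25, 18] and [17, 24, 24]
  Split: [29, 25, 18] -> [29] and [25, 18]
    Split: [25, 18] -> [25] and [18]
    Merge: [25] + [18] -> [18, 25]
  Merge: [29] + [18, 25] -> [18, 25, 29]
  Split: [17, 24, 24] -> [17] and [24, 24]
    Split: [24, 24] -> [24] and [24]
    Merge: [24] + [24] -> [24, 24]
  Merge: [17] + [24, 24] -> [17, 24, 24]
Merge: [18, 25, 29] + [17, 24, 24] -> [17, 18, 24, 24, 25, 29]

Final sorted array: [17, 18, 24, 24, 25, 29]

The merge sort proceeds by recursively splitting the array and merging sorted halves.
After all merges, the sorted array is [17, 18, 24, 24, 25, 29].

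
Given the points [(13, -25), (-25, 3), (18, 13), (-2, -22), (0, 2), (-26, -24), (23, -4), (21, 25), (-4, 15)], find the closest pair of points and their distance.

Computing all pairwise distances among 9 points:

d((13, -25), (-25, 3)) = 47.2017
d((13, -25), (18, 13)) = 38.3275
d((13, -25), (-2, -22)) = 15.2971
d((13, -25), (0, 2)) = 29.9666
d((13, -25), (-26, -24)) = 39.0128
d((13, -25), (23, -4)) = 23.2594
d((13, -25), (21, 25)) = 50.636
d((13, -25), (-4, 15)) = 43.4626
d((-25, 3), (18, 13)) = 44.1475
d((-25, 3), (-2, -22)) = 33.9706
d((-25, 3), (0, 2)) = 25.02
d((-25, 3), (-26, -24)) = 27.0185
d((-25, 3), (23, -4)) = 48.5077
d((-25, 3), (21, 25)) = 50.9902
d((-25, 3), (-4, 15)) = 24.1868
d((18, 13), (-2, -22)) = 40.3113
d((18, 13), (0, 2)) = 21.095
d((18, 13), (-26, -24)) = 57.4891
d((18, 13), (23, -4)) = 17.72
d((18, 13), (21, 25)) = 12.3693 <-- minimum
d((18, 13), (-4, 15)) = 22.0907
d((-2, -22), (0, 2)) = 24.0832
d((-2, -22), (-26, -24)) = 24.0832
d((-2, -22), (23, -4)) = 30.8058
d((-2, -22), (21, 25)) = 52.3259
d((-2, -22), (-4, 15)) = 37.054
d((0, 2), (-26, -24)) = 36.7696
d((0, 2), (23, -4)) = 23.7697
d((0, 2), (21, 25)) = 31.1448
d((0, 2), (-4, 15)) = 13.6015
d((-26, -24), (23, -4)) = 52.9245
d((-26, -24), (21, 25)) = 67.897
d((-26, -24), (-4, 15)) = 44.7772
d((23, -4), (21, 25)) = 29.0689
d((23, -4), (-4, 15)) = 33.0151
d((21, 25), (-4, 15)) = 26.9258

Closest pair: (18, 13) and (21, 25) with distance 12.3693

The closest pair is (18, 13) and (21, 25) with Euclidean distance 12.3693. For 9 points, brute-force pairwise comparison is shown above. For large n, the divide-and-conquer algorithm (sort by x, recurse on halves, check the dividing strip) achieves O(n log n).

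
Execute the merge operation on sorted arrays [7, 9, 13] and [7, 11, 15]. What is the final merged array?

Merging process:

Compare 7 vs 7: take 7 from left. Merged: [7]
Compare 9 vs 7: take 7 from right. Merged: [7, 7]
Compare 9 vs 11: take 9 from left. Merged: [7, 7, 9]
Compare 13 vs 11: take 11 from right. Merged: [7, 7, 9, 11]
Compare 13 vs 15: take 13 from left. Merged: [7, 7, 9, 11, 13]
Append remaining from right: [15]. Merged: [7, 7, 9, 11, 13, 15]

Final merged array: [7, 7, 9, 11, 13, 15]
Total comparisons: 5

The merged array is [7, 7, 9, 11, 13, 15], requiring 5 comparisons. The merge step runs in O(n) time where n is the total number of elements.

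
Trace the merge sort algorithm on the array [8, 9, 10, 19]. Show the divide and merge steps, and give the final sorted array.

Merge sort trace:

Split: [8, 9, 10, 19] -> [8, 9] and [10, 19]
  Split: [8, 9] -> [8] and [9]
  Merge: [8] + [9] -> [8, 9]
  Split: [10, 19] -> [10] and [19]
  Merge: [10] + [19] -> [10, 19]
Merge: [8, 9] + [10, 19] -> [8, 9, 10, 19]

Final sorted array: [8, 9, 10, 19]

The merge sort proceeds by recursively splitting the array and merging sorted halves.
After all merges, the sorted array is [8, 9, 10, 19].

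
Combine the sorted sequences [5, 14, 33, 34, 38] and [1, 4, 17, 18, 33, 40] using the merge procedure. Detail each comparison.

Merging process:

Compare 5 vs 1: take 1 from right. Merged: [1]
Compare 5 vs 4: take 4 from right. Merged: [1, 4]
Compare 5 vs 17: take 5 from left. Merged: [1, 4, 5]
Compare 14 vs 17: take 14 from left. Merged: [1, 4, 5, 14]
Compare 33 vs 17: take 17 from right. Merged: [1, 4, 5, 14, 17]
Compare 33 vs 18: take 18 from right. Merged: [1, 4, 5, 14, 17, 18]
Compare 33 vs 33: take 33 from left. Merged: [1, 4, 5, 14, 17, 18, 33]
Compare 34 vs 33: take 33 from right. Merged: [1, 4, 5, 14, 17, 18, 33, 33]
Compare 34 vs 40: take 34 from left. Merged: [1, 4, 5, 14, 17, 18, 33, 33, 34]
Compare 38 vs 40: take 38 from left. Merged: [1, 4, 5, 14, 17, 18, 33, 33, 34, 38]
Append remaining from right: [40]. Merged: [1, 4, 5, 14, 17, 18, 33, 33, 34, 38, 40]

Final merged array: [1, 4, 5, 14, 17, 18, 33, 33, 34, 38, 40]
Total comparisons: 10

The merged array is [1, 4, 5, 14, 17, 18, 33, 33, 34, 38, 40], requiring 10 comparisons. The merge step runs in O(n) time where n is the total number of elements.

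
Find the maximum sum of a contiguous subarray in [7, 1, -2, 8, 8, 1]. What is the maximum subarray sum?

Using Kadane's algorithm on [7, 1, -2, 8, 8, 1]:

Scanning through the array:
Position 1 (value 1): max_ending_here = 8, max_so_far = 8
Position 2 (value -2): max_ending_here = 6, max_so_far = 8
Position 3 (value 8): max_ending_here = 14, max_so_far = 14
Position 4 (value 8): max_ending_here = 22, max_so_far = 22
Position 5 (value 1): max_ending_here = 23, max_so_far = 23

Maximum subarray: [7, 1, -2, 8, 8, 1]
Maximum sum: 23

The maximum subarray is [7, 1, -2, 8, 8, 1] with sum 23. This subarray runs from index 0 to index 5.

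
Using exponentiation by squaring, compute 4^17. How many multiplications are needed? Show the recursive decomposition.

Computing 4^17 by squaring (build up from 4^1; each line after the first costs one multiplication):

4^1 = 4
4^2 = (4^1)^2 = 4^2 = 16
4^4 = (4^2)^2 = 16^2 = 256
4^8 = (4^4)^2 = 256^2 = 65536
4^16 = (4^8)^2 = 65536^2 = 4294967296
4^17 = 4 * 4^16 = 4 * 4294967296 = 17179869184

Result: 17179869184
Multiplications needed: 5 (5 lines after 4^1)

4^17 = 17179869184. Using exponentiation by squaring, this requires 5 multiplications. The key idea: if the exponent is even, square the half-power; if odd, multiply by the base once.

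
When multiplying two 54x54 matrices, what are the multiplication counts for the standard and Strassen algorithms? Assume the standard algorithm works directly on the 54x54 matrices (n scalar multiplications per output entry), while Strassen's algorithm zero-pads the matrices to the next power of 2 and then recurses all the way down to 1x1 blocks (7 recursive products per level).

Matrix multiplication for 54x54 matrices:

Strassen's algorithm requires power-of-2 dimensions. Pad 54x54 to 64x64 (next power of 2).

Standard algorithm: 54^3 = 157464 multiplications
Strassen's algorithm: 7^(log2(64)) = 7^6 = 117649 multiplications
Savings: 157464 - 117649 = 39815 multiplications

Standard: 157464 multiplications (54^3). Strassen: 117649 multiplications (7^6, after padding to 64x64). Strassen reduces 8 recursive multiplications to 7 at each level.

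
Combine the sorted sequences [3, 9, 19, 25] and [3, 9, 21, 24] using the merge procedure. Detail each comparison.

Merging process:

Compare 3 vs 3: take 3 from left. Merged: [3]
Compare 9 vs 3: take 3 from right. Merged: [3, 3]
Compare 9 vs 9: take 9 from left. Merged: [3, 3, 9]
Compare 19 vs 9: take 9 from right. Merged: [3, 3, 9, 9]
Compare 19 vs 21: take 19 from left. Merged: [3, 3, 9, 9, 19]
Compare 25 vs 21: take 21 from right. Merged: [3, 3, 9, 9, 19, 21]
Compare 25 vs 24: take 24 from right. Merged: [3, 3, 9, 9, 19, 21, 24]
Append remaining from left: [25]. Merged: [3, 3, 9, 9, 19, 21, 24, 25]

Final merged array: [3, 3, 9, 9, 19, 21, 24, 25]
Total comparisons: 7

The merged array is [3, 3, 9, 9, 19, 21, 24, 25], requiring 7 comparisons. The merge step runs in O(n) time where n is the total number of elements.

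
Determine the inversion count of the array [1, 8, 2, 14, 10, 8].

Finding inversions in [1, 8, 2, 14, 10, 8]:

(1, 2): arr[1]=8 > arr[2]=2
(3, 4): arr[3]=14 > arr[4]=10
(3, 5): arr[3]=14 > arr[5]=8
(4, 5): arr[4]=10 > arr[5]=8

Total inversions: 4

The array has 4 inversion(s): (1,2), (3,4), (3,5), (4,5). Each pair (i,j) satisfies i < j and arr[i] > arr[j].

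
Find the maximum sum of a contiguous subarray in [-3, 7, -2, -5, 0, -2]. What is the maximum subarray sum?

Using Kadane's algorithm on [-3, 7, -2, -5, 0, -2]:

Scanning through the array:
Position 1 (value 7): max_ending_here = 7, max_so_far = 7
Position 2 (value -2): max_ending_here = 5, max_so_far = 7
Position 3 (value -5): max_ending_here = 0, max_so_far = 7
Position 4 (value 0): max_ending_here = 0, max_so_far = 7
Position 5 (value -2): max_ending_here = -2, max_so_far = 7

Maximum subarray: [7]
Maximum sum: 7

The maximum subarray is [7] with sum 7. This subarray runs from index 1 to index 1.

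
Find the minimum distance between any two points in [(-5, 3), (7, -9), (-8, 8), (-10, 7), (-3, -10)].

Computing all pairwise distances among 5 points:

d((-5, 3), (7, -9)) = 16.9706
d((-5, 3), (-8, 8)) = 5.831
d((-5, 3), (-10, 7)) = 6.4031
d((-5, 3), (-3, -10)) = 13.1529
d((7, -9), (-8, 8)) = 22.6716
d((7, -9), (-10, 7)) = 23.3452
d((7, -9), (-3, -10)) = 10.0499
d((-8, 8), (-10, 7)) = 2.2361 <-- minimum
d((-8, 8), (-3, -10)) = 18.6815
d((-10, 7), (-3, -10)) = 18.3848

Closest pair: (-8, 8) and (-10, 7) with distance 2.2361

The closest pair is (-8, 8) and (-10, 7) with Euclidean distance 2.2361. For 5 points, brute-force pairwise comparison is shown above. For large n, the divide-and-conquer algorithm (sort by x, recurse on halves, check the dividing strip) achieves O(n log n).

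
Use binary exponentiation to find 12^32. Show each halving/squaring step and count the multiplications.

Computing 12^32 by squaring (build up from 12^1; each line after the first costs one multiplication):

12^1 = 12
12^2 = (12^1)^2 = 12^2 = 144
12^4 = (12^2)^2 = 144^2 = 20736
12^8 = (12^4)^2 = 20736^2 = 429981696
12^16 = (12^8)^2 = 429981696^2 = 184884258895036416
12^32 = (12^16)^2 = 184884258895036416^2 = 34182189187166852111368841966125056

Result: 34182189187166852111368841966125056
Multiplications needed: 5 (5 lines after 12^1)

12^32 = 34182189187166852111368841966125056. Using exponentiation by squaring, this requires 5 multiplications. The key idea: if the exponent is even, square the half-power; if odd, multiply by the base once.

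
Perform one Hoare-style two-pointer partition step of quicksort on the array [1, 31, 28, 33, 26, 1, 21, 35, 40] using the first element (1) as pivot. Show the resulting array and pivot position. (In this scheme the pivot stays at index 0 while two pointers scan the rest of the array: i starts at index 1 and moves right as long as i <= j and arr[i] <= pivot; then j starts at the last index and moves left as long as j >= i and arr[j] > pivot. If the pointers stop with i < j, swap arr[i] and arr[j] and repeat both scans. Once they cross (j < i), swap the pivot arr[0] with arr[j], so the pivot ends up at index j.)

Hoare-style two-pointer partition with pivot = 1:

Initial array: [1, 31, 28, 33, 26, 1, 21, 35, 40]

Pointers start at i = 1, j = 8.
i stops at index 1 (arr[1]=31 > 1), j stops at index 5 (arr[5]=1 <= 1): swap arr[1] and arr[5], array becomes [1, 1, 28, 33, 26, 31, 21, 35, 40]
i ends at 2, j ends at 1: the pointers have crossed (j < i), so scanning stops.

Swap pivot arr[0] with arr[1] to place pivot at position 1: [1, 1, 28, 33, 26, 31, 21, 35, 40]
Pivot position: 1

After partitioning with pivot 1, the array becomes [1, 1, 28, 33, 26, 31, 21, 35, 40]. The pivot is placed at index 1. All elements to the left of the pivot are <= 1, and all elements to the right are > 1.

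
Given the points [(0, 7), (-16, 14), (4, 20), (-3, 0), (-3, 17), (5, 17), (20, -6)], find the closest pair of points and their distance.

Computing all pairwise distances among 7 points:

d((0, 7), (-16, 14)) = 17.4642
d((0, 7), (4, 20)) = 13.6015
d((0, 7), (-3, 0)) = 7.6158
d((0, 7), (-3, 17)) = 10.4403
d((0, 7), (5, 17)) = 11.1803
d((0, 7), (20, -6)) = 23.8537
d((-16, 14), (4, 20)) = 20.8806
d((-16, 14), (-3, 0)) = 19.105
d((-16, 14), (-3, 17)) = 13.3417
d((-16, 14), (5, 17)) = 21.2132
d((-16, 14), (20, -6)) = 41.1825
d((4, 20), (-3, 0)) = 21.1896
d((4, 20), (-3, 17)) = 7.6158
d((4, 20), (5, 17)) = 3.1623 <-- minimum
d((4, 20), (20, -6)) = 30.5287
d((-3, 0), (-3, 17)) = 17.0
d((-3, 0), (5, 17)) = 18.7883
d((-3, 0), (20, -6)) = 23.7697
d((-3, 17), (5, 17)) = 8.0
d((-3, 17), (20, -6)) = 32.5269
d((5, 17), (20, -6)) = 27.4591

Closest pair: (4, 20) and (5, 17) with distance 3.1623

The closest pair is (4, 20) and (5, 17) with Euclidean distance 3.1623. For 7 points, brute-force pairwise comparison is shown above. For large n, the divide-and-conquer algorithm (sort by x, recurse on halves, check the dividing strip) achieves O(n log n).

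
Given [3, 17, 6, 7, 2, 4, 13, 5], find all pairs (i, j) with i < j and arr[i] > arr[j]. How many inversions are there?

Finding inversions in [3, 17, 6, 7, 2, 4, 13, 5]:

(0, 4): arr[0]=3 > arr[4]=2
(1, 2): arr[1]=17 > arr[2]=6
(1, 3): arr[1]=17 > arr[3]=7
(1, 4): arr[1]=17 > arr[4]=2
(1, 5): arr[1]=17 > arr[5]=4
(1, 6): arr[1]=17 > arr[6]=13
(1, 7): arr[1]=17 > arr[7]=5
(2, 4): arr[2]=6 > arr[4]=2
(2, 5): arr[2]=6 > arr[5]=4
(2, 7): arr[2]=6 > arr[7]=5
(3, 4): arr[3]=7 > arr[4]=2
(3, 5): arr[3]=7 > arr[5]=4
(3, 7): arr[3]=7 > arr[7]=5
(6, 7): arr[6]=13 > arr[7]=5

Total inversions: 14

The array has 14 inversion(s): (0,4), (1,2), (1,3), (1,4), (1,5), (1,6), (1,7), (2,4), (2,5), (2,7), (3,4), (3,5), (3,7), (6,7). Each pair (i,j) satisfies i < j and arr[i] > arr[j].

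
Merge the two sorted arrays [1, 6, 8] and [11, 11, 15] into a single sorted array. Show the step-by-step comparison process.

Merging process:

Compare 1 vs 11: take 1 from left. Merged: [1]
Compare 6 vs 11: take 6 from left. Merged: [1, 6]
Compare 8 vs 11: take 8 from left. Merged: [1, 6, 8]
Append remaining from right: [11, 11, 15]. Merged: [1, 6, 8, 11, 11, 15]

Final merged array: [1, 6, 8, 11, 11, 15]
Total comparisons: 3

The merged array is [1, 6, 8, 11, 11, 15], requiring 3 comparisons. The merge step runs in O(n) time where n is the total number of elements.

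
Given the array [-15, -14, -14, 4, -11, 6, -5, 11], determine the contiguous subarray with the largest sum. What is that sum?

Using Kadane's algorithm on [-15, -14, -14, 4, -11, 6, -5, 11]:

Scanning through the array:
Position 1 (value -14): max_ending_here = -14, max_so_far = -14
Position 2 (value -14): max_ending_here = -14, max_so_far = -14
Position 3 (value 4): max_ending_here = 4, max_so_far = 4
Position 4 (value -11): max_ending_here = -7, max_so_far = 4
Position 5 (value 6): max_ending_here = 6, max_so_far = 6
Position 6 (value -5): max_ending_here = 1, max_so_far = 6
Position 7 (value 11): max_ending_here = 12, max_so_far = 12

Maximum subarray: [6, -5, 11]
Maximum sum: 12

The maximum subarray is [6, -5, 11] with sum 12. This subarray runs from index 5 to index 7.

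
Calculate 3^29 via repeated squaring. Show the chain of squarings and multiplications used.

Computing 3^29 by squaring (build up from 3^1; each line after the first costs one multiplication):

3^1 = 3
3^2 = (3^1)^2 = 3^2 = 9
3^3 = 3 * 3^2 = 3 * 9 = 27
3^6 = (3^3)^2 = 27^2 = 729
3^7 = 3 * 3^6 = 3 * 729 = 2187
3^14 = (3^7)^2 = 2187^2 = 4782969
3^28 = (3^14)^2 = 4782969^2 = 22876792454961
3^29 = 3 * 3^28 = 3 * 22876792454961 = 68630377364883

Result: 68630377364883
Multiplications needed: 7 (7 lines after 3^1)

3^29 = 68630377364883. Using exponentiation by squaring, this requires 7 multiplications. The key idea: if the exponent is even, square the half-power; if odd, multiply by the base once.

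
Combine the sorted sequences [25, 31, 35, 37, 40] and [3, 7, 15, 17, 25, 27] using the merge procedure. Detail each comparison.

Merging process:

Compare 25 vs 3: take 3 from right. Merged: [3]
Compare 25 vs 7: take 7 from right. Merged: [3, 7]
Compare 25 vs 15: take 15 from right. Merged: [3, 7, 15]
Compare 25 vs 17: take 17 from right. Merged: [3, 7, 15, 17]
Compare 25 vs 25: take 25 from left. Merged: [3, 7, 15, 17, 25]
Compare 31 vs 25: take 25 from right. Merged: [3, 7, 15, 17, 25, 25]
Compare 31 vs 27: take 27 from right. Merged: [3, 7, 15, 17, 25, 25, 27]
Append remaining from left: [31, 35, 37, 40]. Merged: [3, 7, 15, 17, 25, 25, 27, 31, 35, 37, 40]

Final merged array: [3, 7, 15, 17, 25, 25, 27, 31, 35, 37, 40]
Total comparisons: 7

The merged array is [3, 7, 15, 17, 25, 25, 27, 31, 35, 37, 40], requiring 7 comparisons. The merge step runs in O(n) time where n is the total number of elements.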